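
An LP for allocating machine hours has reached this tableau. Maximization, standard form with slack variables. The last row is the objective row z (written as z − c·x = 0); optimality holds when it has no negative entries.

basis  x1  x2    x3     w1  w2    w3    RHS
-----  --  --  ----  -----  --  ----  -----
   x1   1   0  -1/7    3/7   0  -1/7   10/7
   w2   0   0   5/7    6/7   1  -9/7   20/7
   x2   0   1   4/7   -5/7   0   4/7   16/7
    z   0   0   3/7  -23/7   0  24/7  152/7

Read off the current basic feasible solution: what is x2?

16/7

x2 is basic (row 3); its value is the RHS of that row, 16/7.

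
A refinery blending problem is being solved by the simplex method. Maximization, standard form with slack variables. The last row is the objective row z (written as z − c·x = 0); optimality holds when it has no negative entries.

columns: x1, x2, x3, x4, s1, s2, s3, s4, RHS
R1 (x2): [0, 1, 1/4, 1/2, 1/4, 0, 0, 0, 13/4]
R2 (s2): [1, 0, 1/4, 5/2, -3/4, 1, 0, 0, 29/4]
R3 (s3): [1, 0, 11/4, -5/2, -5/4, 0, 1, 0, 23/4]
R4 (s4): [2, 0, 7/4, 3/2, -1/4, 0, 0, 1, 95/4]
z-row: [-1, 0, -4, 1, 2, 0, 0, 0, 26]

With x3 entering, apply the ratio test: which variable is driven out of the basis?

Column x3 entries and ratios — x2: (13/4)/(1/4) = 13; s2: (29/4)/(1/4) = 29; s3: (23/4)/(11/4) = 23/11; s4: (95/4)/(7/4) = 95/7.
Smallest ratio is 23/11 in the row of s3, so s3 leaves.

s3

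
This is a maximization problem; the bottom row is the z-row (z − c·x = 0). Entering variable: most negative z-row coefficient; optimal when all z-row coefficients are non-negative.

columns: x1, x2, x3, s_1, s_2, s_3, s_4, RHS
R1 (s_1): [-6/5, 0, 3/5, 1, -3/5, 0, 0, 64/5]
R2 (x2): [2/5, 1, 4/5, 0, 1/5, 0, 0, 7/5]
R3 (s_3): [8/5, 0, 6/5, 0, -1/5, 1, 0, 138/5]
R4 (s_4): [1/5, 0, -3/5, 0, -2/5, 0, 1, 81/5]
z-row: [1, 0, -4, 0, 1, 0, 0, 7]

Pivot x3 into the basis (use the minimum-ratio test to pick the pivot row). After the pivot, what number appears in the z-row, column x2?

Ratio test on column x3 — row 1: (64/5)/(3/5) = 64/3; row 2: (7/5)/(4/5) = 7/4; row 3: (138/5)/(6/5) = 23; row 4: entry -3/5 ≤ 0. Minimum is 7/4 at row 2 (x2 leaves); pivot element 4/5.
Divide row 2 by 4/5; eliminate column x3 from the other rows.
z-row update in column x2: 0 − (-4)·(5/4) = 5.

5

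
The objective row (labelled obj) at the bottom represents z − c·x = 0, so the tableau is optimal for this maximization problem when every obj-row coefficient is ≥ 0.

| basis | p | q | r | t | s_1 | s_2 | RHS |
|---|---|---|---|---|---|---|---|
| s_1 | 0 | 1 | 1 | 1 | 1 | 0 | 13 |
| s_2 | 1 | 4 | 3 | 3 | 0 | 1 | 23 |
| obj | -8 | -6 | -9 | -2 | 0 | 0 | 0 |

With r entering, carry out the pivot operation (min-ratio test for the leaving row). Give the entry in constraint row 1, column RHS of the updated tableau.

16/3

Ratio test on column r — row 1: 13/1 = 13; row 2: 23/3 = 23/3. Minimum is 23/3 at row 2 (s_2 leaves); pivot element 3.
Divide row 2 by 3; eliminate column r from the other rows.
Row 1 update in column RHS: 13 − 1·(23/3) = 16/3.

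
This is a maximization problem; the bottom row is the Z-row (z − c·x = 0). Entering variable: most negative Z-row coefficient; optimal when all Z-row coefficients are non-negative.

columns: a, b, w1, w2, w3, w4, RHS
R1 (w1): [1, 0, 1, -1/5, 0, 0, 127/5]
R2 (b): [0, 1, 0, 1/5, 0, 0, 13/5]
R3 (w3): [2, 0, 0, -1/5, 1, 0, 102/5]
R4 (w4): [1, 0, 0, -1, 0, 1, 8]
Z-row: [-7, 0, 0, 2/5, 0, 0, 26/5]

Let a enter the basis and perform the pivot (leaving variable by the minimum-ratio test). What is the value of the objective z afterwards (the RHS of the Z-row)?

Ratio test on column a — row 1: (127/5)/1 = 127/5; row 2: entry 0 ≤ 0; row 3: (102/5)/2 = 51/5; row 4: 8/1 = 8. Minimum is 8 at row 4 (w4 leaves); pivot element 1.
Pivot on row 4; the Z-row RHS becomes 26/5 − (-7)·8 = 306/5.

306/5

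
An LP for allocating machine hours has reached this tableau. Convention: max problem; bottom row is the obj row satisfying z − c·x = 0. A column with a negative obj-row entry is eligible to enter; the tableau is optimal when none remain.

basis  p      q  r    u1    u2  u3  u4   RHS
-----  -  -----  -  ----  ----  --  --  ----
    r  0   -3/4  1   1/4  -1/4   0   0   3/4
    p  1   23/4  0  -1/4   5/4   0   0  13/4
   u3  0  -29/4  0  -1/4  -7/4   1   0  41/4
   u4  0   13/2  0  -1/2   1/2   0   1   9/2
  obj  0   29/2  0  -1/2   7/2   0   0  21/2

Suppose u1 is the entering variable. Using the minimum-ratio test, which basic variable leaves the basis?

Column u1 entries and ratios — r: (3/4)/(1/4) = 3; p: -1/4 ≤ 0, skip; u3: -1/4 ≤ 0, skip; u4: -1/2 ≤ 0, skip.
Smallest ratio is 3 in the row of r, so r leaves.

r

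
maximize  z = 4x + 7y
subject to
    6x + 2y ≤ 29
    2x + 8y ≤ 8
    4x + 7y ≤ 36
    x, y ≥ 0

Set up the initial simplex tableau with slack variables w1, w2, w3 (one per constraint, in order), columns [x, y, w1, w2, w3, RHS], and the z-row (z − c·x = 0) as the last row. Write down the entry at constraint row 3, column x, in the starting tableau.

4

Constraint 3 has coefficient 4 on x.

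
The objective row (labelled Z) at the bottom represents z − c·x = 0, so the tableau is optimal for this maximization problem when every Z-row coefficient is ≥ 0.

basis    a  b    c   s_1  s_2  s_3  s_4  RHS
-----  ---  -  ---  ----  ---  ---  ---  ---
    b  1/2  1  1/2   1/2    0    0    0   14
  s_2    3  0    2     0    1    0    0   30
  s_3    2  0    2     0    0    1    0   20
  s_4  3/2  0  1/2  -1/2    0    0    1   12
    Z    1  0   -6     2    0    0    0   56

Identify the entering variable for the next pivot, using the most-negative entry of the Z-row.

c

Negative Z-row entries: c: -6.
The most negative is -6 in column c, so c enters.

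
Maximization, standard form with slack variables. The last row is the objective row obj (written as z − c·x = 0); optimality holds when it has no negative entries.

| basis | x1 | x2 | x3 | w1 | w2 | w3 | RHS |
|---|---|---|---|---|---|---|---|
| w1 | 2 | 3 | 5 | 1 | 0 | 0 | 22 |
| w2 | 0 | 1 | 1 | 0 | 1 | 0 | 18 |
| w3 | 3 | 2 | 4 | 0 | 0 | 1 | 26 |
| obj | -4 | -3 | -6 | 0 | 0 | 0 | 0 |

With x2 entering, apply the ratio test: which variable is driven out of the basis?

w1

Column x2 entries and ratios — w1: 22/3 = 22/3; w2: 18/1 = 18; w3: 26/2 = 13.
Smallest ratio is 22/3 in the row of w1, so w1 leaves.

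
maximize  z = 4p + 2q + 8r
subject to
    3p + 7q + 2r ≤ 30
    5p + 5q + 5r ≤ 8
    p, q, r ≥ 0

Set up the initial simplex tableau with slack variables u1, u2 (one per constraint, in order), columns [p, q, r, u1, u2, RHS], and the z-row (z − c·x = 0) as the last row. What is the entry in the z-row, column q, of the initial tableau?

The z-row carries the negated objective coefficients: the q entry is -2.

-2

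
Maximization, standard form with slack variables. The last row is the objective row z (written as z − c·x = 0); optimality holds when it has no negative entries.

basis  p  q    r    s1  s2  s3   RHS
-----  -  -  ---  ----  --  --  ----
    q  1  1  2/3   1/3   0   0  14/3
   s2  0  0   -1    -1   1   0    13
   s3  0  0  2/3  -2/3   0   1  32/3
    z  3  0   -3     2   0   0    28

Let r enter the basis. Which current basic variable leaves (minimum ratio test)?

Column r entries and ratios — q: (14/3)/(2/3) = 7; s2: -1 ≤ 0, skip; s3: (32/3)/(2/3) = 16.
Smallest ratio is 7 in the row of q, so q leaves.

q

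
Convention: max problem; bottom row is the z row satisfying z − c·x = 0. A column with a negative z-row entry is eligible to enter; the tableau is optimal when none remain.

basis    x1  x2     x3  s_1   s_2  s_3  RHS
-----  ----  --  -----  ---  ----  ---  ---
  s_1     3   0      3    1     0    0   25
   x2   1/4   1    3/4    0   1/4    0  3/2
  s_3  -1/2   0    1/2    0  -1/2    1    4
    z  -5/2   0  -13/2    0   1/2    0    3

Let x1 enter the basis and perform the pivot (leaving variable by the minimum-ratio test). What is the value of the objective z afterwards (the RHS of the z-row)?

Ratio test on column x1 — row 1: 25/3 = 25/3; row 2: (3/2)/(1/4) = 6; row 3: entry -1/2 ≤ 0. Minimum is 6 at row 2 (x2 leaves); pivot element 1/4.
Pivot on row 2; the z-row RHS becomes 3 − (-5/2)·6 = 18.

18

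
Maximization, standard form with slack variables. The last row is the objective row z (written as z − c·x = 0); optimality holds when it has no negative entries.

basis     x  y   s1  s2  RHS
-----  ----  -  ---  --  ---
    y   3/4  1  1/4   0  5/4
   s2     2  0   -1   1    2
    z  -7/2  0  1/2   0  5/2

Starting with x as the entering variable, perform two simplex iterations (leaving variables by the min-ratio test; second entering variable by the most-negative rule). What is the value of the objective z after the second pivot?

Ratio test on column x — row 1: (5/4)/(3/4) = 5/3; row 2: 2/2 = 1. Minimum is 1 at row 2 (s2 leaves); pivot element 2.
Pivot on row 2; the z-row RHS becomes 5/2 − (-7/2)·1 = 6.
Next entering variable (most negative z-row entry -5/4): s1.
Ratio test on column s1 — row 1: (1/2)/(5/8) = 4/5; row 2: entry -1/2 ≤ 0. Minimum is 4/5 at row 1 (y leaves); pivot element 5/8.
After the second pivot the z-row RHS is 6 − (-5/4)·(4/5) = 7.

7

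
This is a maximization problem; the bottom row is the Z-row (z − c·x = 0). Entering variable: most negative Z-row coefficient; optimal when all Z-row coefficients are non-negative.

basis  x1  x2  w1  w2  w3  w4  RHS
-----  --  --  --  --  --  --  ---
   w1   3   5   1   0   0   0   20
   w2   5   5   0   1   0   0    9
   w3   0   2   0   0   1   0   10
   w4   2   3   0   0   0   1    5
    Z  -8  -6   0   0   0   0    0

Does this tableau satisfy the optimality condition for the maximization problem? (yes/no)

The Z-row has a negative entry -8 in column x1, so it is not optimal.

no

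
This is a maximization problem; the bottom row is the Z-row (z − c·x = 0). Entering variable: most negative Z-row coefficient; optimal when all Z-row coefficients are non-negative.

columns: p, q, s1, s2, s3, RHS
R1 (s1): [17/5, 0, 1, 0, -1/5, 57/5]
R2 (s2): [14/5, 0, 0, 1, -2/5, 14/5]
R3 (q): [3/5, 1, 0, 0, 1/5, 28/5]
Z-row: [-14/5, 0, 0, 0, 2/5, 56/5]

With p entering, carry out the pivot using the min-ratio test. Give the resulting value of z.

Ratio test on column p — row 1: (57/5)/(17/5) = 57/17; row 2: (14/5)/(14/5) = 1; row 3: (28/5)/(3/5) = 28/3. Minimum is 1 at row 2 (s2 leaves); pivot element 14/5.
Pivot on row 2; the Z-row RHS becomes 56/5 − (-14/5)·1 = 14.

14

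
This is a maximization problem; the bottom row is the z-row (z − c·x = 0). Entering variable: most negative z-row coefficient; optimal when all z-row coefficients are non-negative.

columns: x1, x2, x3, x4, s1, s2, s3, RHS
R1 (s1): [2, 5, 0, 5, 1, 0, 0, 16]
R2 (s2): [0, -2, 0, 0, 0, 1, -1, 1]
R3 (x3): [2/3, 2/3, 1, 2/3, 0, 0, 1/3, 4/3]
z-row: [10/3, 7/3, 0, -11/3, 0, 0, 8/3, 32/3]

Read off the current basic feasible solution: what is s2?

s2 is basic (row 2); its value is the RHS of that row, 1.

1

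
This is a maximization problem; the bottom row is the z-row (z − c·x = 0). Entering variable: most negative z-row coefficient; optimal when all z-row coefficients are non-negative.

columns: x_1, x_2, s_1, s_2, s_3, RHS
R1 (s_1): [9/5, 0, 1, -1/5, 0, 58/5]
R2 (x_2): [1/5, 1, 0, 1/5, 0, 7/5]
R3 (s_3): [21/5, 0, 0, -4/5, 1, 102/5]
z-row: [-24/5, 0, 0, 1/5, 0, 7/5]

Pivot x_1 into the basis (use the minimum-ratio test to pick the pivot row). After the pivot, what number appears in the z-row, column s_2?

Ratio test on column x_1 — row 1: (58/5)/(9/5) = 58/9; row 2: (7/5)/(1/5) = 7; row 3: (102/5)/(21/5) = 34/7. Minimum is 34/7 at row 3 (s_3 leaves); pivot element 21/5.
Divide row 3 by 21/5; eliminate column x_1 from the other rows.
z-row update in column s_2: 1/5 − (-24/5)·(-4/21) = -5/7.

-5/7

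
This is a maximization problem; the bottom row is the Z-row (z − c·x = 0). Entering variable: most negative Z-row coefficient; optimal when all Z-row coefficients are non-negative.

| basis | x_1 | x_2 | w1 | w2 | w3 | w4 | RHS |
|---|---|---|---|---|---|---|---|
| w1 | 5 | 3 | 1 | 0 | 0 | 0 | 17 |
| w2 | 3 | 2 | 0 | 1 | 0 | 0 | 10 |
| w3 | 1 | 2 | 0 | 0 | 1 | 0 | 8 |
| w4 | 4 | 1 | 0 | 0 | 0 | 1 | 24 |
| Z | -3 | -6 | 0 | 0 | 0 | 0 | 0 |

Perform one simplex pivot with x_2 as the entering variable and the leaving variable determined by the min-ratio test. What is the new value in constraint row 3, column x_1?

1/2

Ratio test on column x_2 — row 1: 17/3 = 17/3; row 2: 10/2 = 5; row 3: 8/2 = 4; row 4: 24/1 = 24. Minimum is 4 at row 3 (w3 leaves); pivot element 2.
Divide row 3 by 2; eliminate column x_2 from the other rows.
In the new row 3, the x_1 entry is the old entry divided by the pivot: 1/2 = 1/2.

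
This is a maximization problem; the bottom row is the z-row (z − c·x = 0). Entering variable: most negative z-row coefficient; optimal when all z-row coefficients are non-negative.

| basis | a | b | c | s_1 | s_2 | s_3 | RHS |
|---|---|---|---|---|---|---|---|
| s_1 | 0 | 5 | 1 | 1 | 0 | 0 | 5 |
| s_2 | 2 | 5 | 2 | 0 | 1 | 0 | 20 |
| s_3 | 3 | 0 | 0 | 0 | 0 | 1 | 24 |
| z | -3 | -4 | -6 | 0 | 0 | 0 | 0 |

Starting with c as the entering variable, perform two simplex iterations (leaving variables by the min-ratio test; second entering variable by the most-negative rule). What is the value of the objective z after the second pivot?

45

Ratio test on column c — row 1: 5/1 = 5; row 2: 20/2 = 10; row 3: entry 0 ≤ 0. Minimum is 5 at row 1 (s_1 leaves); pivot element 1.
Pivot on row 1; the z-row RHS becomes 0 − (-6)·5 = 30.
Next entering variable (most negative z-row entry -3): a.
Ratio test on column a — row 1: entry 0 ≤ 0; row 2: 10/2 = 5; row 3: 24/3 = 8. Minimum is 5 at row 2 (s_2 leaves); pivot element 2.
After the second pivot the z-row RHS is 30 − (-3)·5 = 45.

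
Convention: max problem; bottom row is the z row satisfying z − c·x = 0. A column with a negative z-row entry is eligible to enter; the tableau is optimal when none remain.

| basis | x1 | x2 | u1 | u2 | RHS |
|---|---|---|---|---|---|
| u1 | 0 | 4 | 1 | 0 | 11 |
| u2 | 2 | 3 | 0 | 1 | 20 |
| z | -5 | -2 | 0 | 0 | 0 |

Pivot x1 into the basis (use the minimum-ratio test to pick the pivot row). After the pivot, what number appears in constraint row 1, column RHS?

Ratio test on column x1 — row 1: entry 0 ≤ 0; row 2: 20/2 = 10. Minimum is 10 at row 2 (u2 leaves); pivot element 2.
Divide row 2 by 2; eliminate column x1 from the other rows.
Row 1 update in column RHS: 11 − 0·10 = 11.

11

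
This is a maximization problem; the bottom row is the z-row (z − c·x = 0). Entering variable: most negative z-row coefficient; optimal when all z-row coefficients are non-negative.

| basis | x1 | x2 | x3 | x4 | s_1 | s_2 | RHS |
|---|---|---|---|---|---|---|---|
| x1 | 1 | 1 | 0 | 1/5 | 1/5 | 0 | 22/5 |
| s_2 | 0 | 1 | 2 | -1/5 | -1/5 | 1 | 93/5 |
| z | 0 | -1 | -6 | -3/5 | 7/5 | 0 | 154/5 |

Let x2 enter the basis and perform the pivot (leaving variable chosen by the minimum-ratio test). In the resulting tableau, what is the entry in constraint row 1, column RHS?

22/5

Ratio test on column x2 — row 1: (22/5)/1 = 22/5; row 2: (93/5)/1 = 93/5. Minimum is 22/5 at row 1 (x1 leaves); pivot element 1.
Divide row 1 by 1; eliminate column x2 from the other rows.
In the new row 1, the RHS entry is the old entry divided by the pivot: (22/5)/1 = 22/5.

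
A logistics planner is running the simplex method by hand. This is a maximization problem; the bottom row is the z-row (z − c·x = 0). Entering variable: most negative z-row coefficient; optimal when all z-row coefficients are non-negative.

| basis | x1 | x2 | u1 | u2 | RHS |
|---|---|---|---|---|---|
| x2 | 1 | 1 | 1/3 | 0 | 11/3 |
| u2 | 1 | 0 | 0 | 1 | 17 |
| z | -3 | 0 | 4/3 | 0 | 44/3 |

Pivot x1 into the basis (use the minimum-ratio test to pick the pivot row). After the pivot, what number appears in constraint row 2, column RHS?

Ratio test on column x1 — row 1: (11/3)/1 = 11/3; row 2: 17/1 = 17. Minimum is 11/3 at row 1 (x2 leaves); pivot element 1.
Divide row 1 by 1; eliminate column x1 from the other rows.
Row 2 update in column RHS: 17 − 1·(11/3) = 40/3.

40/3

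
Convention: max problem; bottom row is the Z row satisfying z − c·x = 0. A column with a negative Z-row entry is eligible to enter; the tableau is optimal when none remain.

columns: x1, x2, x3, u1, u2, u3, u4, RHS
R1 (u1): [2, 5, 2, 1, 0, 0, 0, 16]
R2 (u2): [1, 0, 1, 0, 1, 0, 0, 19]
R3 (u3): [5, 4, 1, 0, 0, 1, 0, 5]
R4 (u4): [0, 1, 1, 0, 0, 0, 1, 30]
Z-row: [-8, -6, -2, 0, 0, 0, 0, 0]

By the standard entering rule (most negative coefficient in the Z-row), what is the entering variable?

x1

Negative Z-row entries: x1: -8, x2: -6, x3: -2.
The most negative is -8 in column x1, so x1 enters.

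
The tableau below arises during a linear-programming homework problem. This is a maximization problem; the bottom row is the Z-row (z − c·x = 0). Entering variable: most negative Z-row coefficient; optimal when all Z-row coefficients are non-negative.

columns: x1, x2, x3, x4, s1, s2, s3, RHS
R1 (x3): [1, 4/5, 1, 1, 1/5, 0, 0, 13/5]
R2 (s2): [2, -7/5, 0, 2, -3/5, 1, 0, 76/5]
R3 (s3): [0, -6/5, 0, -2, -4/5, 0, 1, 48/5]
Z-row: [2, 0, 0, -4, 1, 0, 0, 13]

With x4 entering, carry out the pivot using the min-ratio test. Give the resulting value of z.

Ratio test on column x4 — row 1: (13/5)/1 = 13/5; row 2: (76/5)/2 = 38/5; row 3: entry -2 ≤ 0. Minimum is 13/5 at row 1 (x3 leaves); pivot element 1.
Pivot on row 1; the Z-row RHS becomes 13 − (-4)·(13/5) = 117/5.

117/5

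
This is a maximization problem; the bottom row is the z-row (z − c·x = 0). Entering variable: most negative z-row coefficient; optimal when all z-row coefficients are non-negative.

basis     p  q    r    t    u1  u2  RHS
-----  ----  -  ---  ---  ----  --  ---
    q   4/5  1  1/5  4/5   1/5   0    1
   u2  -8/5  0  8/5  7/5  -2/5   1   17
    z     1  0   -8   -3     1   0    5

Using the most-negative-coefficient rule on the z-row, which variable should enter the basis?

Negative z-row entries: r: -8, t: -3.
The most negative is -8 in column r, so r enters.

r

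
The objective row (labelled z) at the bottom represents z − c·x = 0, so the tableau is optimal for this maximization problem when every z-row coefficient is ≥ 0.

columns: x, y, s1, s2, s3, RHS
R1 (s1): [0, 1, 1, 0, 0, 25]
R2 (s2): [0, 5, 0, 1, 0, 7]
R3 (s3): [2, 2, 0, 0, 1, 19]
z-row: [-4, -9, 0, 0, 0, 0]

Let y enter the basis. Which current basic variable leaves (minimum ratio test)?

s2

Column y entries and ratios — s1: 25/1 = 25; s2: 7/5 = 7/5; s3: 19/2 = 19/2.
Smallest ratio is 7/5 in the row of s2, so s2 leaves.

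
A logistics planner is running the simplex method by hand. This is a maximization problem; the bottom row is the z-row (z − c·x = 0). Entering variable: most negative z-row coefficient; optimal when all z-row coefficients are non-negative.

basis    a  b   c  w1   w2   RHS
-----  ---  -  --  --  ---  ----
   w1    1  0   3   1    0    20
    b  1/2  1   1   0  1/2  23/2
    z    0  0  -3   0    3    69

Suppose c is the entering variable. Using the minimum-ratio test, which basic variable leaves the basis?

Column c entries and ratios — w1: 20/3 = 20/3; b: (23/2)/1 = 23/2.
Smallest ratio is 20/3 in the row of w1, so w1 leaves.

w1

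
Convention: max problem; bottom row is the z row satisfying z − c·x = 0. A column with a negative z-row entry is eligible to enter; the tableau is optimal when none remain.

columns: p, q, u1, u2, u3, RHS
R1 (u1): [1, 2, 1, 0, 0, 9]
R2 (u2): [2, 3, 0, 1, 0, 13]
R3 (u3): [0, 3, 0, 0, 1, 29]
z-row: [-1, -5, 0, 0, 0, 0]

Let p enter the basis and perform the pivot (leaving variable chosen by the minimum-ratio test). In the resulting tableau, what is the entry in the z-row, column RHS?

Ratio test on column p — row 1: 9/1 = 9; row 2: 13/2 = 13/2; row 3: entry 0 ≤ 0. Minimum is 13/2 at row 2 (u2 leaves); pivot element 2.
Divide row 2 by 2; eliminate column p from the other rows.
z-row update in column RHS: 0 − (-1)·(13/2) = 13/2.

13/2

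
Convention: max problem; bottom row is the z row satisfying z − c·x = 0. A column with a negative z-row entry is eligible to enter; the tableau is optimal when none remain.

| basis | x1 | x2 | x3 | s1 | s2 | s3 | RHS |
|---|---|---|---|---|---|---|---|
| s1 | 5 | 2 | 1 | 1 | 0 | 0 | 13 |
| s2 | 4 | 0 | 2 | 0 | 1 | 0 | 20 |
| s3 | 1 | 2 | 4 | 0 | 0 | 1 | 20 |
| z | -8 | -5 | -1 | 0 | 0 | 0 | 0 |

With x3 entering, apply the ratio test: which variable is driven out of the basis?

Column x3 entries and ratios — s1: 13/1 = 13; s2: 20/2 = 10; s3: 20/4 = 5.
Smallest ratio is 5 in the row of s3, so s3 leaves.

s3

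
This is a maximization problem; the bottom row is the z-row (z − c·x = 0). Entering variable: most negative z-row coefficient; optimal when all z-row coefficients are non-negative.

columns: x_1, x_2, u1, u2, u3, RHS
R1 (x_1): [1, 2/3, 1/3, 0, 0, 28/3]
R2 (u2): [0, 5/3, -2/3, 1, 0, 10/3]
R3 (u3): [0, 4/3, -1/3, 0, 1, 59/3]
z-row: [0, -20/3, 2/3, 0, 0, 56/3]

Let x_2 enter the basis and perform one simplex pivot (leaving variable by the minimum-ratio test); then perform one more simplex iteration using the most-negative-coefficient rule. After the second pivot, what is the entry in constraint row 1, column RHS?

Ratio test on column x_2 — row 1: (28/3)/(2/3) = 14; row 2: (10/3)/(5/3) = 2; row 3: (59/3)/(4/3) = 59/4. Minimum is 2 at row 2 (u2 leaves); pivot element 5/3.
Divide row 2 by 5/3; eliminate column x_2 from the other rows.
Second iteration: most negative z-row entry is -2 in column u1, so u1 enters.
Ratio test on column u1 — row 1: 8/(3/5) = 40/3; row 2: entry -2/5 ≤ 0; row 3: 17/(1/5) = 85. Minimum is 40/3 at row 1 (x_1 leaves); pivot element 3/5.
Divide row 1 by 3/5; eliminate column u1 from the other rows.
After both pivots, the entry at constraint row 1, column RHS is 40/3.

40/3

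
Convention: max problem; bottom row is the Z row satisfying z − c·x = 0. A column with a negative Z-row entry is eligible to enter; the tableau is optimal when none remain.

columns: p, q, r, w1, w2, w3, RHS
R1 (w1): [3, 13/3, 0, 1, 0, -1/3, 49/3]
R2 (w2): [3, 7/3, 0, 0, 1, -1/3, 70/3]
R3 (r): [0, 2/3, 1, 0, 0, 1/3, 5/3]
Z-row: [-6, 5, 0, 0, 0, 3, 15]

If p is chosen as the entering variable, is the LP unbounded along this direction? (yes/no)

no

Column p has positive entries in row(s) 1, 2, so the ratio test bounds it — not unbounded.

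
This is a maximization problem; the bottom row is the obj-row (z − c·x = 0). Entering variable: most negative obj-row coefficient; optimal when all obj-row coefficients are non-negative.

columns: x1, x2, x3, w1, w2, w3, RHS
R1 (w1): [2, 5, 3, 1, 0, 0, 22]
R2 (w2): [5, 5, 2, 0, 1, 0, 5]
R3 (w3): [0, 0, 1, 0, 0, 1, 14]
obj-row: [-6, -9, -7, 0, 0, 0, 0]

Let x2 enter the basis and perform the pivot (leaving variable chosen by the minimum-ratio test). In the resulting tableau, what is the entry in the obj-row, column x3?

-17/5

Ratio test on column x2 — row 1: 22/5 = 22/5; row 2: 5/5 = 1; row 3: entry 0 ≤ 0. Minimum is 1 at row 2 (w2 leaves); pivot element 5.
Divide row 2 by 5; eliminate column x2 from the other rows.
obj-row update in column x3: -7 − (-9)·(2/5) = -17/5.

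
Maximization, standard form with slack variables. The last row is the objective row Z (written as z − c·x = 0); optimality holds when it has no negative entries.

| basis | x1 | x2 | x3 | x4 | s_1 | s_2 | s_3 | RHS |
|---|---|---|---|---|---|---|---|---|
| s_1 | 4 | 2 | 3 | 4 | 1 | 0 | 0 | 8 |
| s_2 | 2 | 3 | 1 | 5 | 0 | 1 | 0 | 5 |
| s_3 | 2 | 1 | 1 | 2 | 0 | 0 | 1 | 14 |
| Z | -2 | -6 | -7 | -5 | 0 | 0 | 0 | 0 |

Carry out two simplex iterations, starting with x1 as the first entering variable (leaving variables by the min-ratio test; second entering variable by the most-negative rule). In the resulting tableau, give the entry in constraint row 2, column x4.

11/3

Ratio test on column x1 — row 1: 8/4 = 2; row 2: 5/2 = 5/2; row 3: 14/2 = 7. Minimum is 2 at row 1 (s_1 leaves); pivot element 4.
Divide row 1 by 4; eliminate column x1 from the other rows.
Second iteration: most negative Z-row entry is -11/2 in column x3, so x3 enters.
Ratio test on column x3 — row 1: 2/(3/4) = 8/3; row 2: entry -1/2 ≤ 0; row 3: entry -1/2 ≤ 0. Minimum is 8/3 at row 1 (x1 leaves); pivot element 3/4.
Divide row 1 by 3/4; eliminate column x3 from the other rows.
After both pivots, the entry at constraint row 2, column x4 is 11/3.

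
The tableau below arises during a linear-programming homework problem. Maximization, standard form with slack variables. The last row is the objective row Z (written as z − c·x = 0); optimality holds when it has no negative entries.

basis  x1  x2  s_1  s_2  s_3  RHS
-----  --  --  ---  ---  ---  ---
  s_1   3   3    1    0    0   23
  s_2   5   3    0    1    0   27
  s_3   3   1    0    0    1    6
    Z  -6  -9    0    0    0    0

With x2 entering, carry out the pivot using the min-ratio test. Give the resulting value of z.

54

Ratio test on column x2 — row 1: 23/3 = 23/3; row 2: 27/3 = 9; row 3: 6/1 = 6. Minimum is 6 at row 3 (s_3 leaves); pivot element 1.
Pivot on row 3; the Z-row RHS becomes 0 − (-9)·6 = 54.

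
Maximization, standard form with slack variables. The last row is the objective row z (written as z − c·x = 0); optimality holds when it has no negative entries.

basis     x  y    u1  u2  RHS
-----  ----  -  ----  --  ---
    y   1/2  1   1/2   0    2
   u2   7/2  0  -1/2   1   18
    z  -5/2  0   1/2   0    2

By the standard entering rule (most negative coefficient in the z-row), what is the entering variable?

x

Negative z-row entries: x: -5/2.
The most negative is -5/2 in column x, so x enters.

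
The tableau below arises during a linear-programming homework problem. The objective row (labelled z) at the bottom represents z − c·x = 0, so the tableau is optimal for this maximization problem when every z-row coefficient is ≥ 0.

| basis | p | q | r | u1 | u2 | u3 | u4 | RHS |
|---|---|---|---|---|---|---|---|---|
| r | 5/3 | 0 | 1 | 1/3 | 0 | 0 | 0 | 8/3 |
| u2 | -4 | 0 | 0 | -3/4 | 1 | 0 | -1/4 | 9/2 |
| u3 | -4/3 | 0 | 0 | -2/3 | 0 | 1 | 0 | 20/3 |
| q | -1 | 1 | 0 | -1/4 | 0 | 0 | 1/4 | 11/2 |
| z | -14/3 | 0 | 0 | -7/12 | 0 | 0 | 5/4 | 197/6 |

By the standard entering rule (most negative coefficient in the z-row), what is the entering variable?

Negative z-row entries: p: -14/3, u1: -7/12.
The most negative is -14/3 in column p, so p enters.

p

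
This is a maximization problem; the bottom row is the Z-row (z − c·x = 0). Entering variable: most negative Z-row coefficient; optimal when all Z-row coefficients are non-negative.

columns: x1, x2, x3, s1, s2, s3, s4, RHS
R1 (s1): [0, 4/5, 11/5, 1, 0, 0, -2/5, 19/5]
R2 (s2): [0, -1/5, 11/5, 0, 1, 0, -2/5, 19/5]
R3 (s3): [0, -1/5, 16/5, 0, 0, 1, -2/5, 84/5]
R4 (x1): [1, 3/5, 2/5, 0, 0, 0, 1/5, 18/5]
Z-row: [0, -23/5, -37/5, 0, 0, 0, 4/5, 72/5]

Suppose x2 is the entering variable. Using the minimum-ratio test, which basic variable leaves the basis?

s1

Column x2 entries and ratios — s1: (19/5)/(4/5) = 19/4; s2: -1/5 ≤ 0, skip; s3: -1/5 ≤ 0, skip; x1: (18/5)/(3/5) = 6.
Smallest ratio is 19/4 in the row of s1, so s1 leaves.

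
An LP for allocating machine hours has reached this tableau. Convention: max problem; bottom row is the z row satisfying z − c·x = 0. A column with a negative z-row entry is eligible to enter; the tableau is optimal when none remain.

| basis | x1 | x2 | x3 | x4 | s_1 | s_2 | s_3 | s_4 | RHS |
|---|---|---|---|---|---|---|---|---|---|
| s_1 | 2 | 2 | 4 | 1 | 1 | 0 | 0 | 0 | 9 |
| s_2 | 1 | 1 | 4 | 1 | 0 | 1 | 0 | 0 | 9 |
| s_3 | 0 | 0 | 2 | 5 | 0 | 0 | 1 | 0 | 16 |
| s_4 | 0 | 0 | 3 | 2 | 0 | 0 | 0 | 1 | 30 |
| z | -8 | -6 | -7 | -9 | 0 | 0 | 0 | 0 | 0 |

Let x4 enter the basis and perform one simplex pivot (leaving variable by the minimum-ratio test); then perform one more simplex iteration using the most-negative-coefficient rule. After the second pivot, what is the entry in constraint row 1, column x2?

1

Ratio test on column x4 — row 1: 9/1 = 9; row 2: 9/1 = 9; row 3: 16/5 = 16/5; row 4: 30/2 = 15. Minimum is 16/5 at row 3 (s_3 leaves); pivot element 5.
Divide row 3 by 5; eliminate column x4 from the other rows.
Second iteration: most negative z-row entry is -8 in column x1, so x1 enters.
Ratio test on column x1 — row 1: (29/5)/2 = 29/10; row 2: (29/5)/1 = 29/5; row 3: entry 0 ≤ 0; row 4: entry 0 ≤ 0. Minimum is 29/10 at row 1 (s_1 leaves); pivot element 2.
Divide row 1 by 2; eliminate column x1 from the other rows.
After both pivots, the entry at constraint row 1, column x2 is 1.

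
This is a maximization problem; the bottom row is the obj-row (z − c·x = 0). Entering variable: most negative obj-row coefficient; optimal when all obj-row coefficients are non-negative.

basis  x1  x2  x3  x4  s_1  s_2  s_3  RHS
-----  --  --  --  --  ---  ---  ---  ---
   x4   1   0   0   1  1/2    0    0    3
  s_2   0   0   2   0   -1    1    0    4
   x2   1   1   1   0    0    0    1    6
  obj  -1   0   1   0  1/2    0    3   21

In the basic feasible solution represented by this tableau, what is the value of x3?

x3 is not in the basis, so in the current basic feasible solution x3 = 0.

0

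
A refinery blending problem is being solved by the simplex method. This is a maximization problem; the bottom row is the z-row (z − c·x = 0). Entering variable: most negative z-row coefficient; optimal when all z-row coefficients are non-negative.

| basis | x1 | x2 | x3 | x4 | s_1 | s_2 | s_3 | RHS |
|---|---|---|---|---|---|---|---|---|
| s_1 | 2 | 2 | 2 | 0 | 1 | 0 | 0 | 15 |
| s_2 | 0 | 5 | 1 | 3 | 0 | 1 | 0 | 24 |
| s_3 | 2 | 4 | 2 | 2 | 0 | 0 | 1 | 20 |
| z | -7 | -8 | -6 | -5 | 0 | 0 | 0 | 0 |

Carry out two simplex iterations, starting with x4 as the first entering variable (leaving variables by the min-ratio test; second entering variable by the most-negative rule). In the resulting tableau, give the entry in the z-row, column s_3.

Ratio test on column x4 — row 1: entry 0 ≤ 0; row 2: 24/3 = 8; row 3: 20/2 = 10. Minimum is 8 at row 2 (s_2 leaves); pivot element 3.
Divide row 2 by 3; eliminate column x4 from the other rows.
Second iteration: most negative z-row entry is -7 in column x1, so x1 enters.
Ratio test on column x1 — row 1: 15/2 = 15/2; row 2: entry 0 ≤ 0; row 3: 4/2 = 2. Minimum is 2 at row 3 (s_3 leaves); pivot element 2.
Divide row 3 by 2; eliminate column x1 from the other rows.
After both pivots, the entry at the z-row, column s_3 is 7/2.

7/2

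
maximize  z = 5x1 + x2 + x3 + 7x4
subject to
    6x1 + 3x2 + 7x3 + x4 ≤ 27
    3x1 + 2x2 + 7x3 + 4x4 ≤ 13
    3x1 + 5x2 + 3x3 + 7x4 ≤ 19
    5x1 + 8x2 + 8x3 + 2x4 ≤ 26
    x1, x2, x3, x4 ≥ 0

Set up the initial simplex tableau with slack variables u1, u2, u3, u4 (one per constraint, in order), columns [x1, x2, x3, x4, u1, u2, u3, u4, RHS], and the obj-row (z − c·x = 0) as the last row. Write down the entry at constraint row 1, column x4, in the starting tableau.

1

Constraint 1 has coefficient 1 on x4.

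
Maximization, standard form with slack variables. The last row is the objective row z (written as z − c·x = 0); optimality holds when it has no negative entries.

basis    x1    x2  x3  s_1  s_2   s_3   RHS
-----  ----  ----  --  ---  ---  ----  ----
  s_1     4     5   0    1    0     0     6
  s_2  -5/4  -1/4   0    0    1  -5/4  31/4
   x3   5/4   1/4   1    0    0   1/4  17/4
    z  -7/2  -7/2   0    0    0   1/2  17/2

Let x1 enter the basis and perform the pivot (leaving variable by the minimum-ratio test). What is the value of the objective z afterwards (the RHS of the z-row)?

Ratio test on column x1 — row 1: 6/4 = 3/2; row 2: entry -5/4 ≤ 0; row 3: (17/4)/(5/4) = 17/5. Minimum is 3/2 at row 1 (s_1 leaves); pivot element 4.
Pivot on row 1; the z-row RHS becomes 17/2 − (-7/2)·(3/2) = 55/4.

55/4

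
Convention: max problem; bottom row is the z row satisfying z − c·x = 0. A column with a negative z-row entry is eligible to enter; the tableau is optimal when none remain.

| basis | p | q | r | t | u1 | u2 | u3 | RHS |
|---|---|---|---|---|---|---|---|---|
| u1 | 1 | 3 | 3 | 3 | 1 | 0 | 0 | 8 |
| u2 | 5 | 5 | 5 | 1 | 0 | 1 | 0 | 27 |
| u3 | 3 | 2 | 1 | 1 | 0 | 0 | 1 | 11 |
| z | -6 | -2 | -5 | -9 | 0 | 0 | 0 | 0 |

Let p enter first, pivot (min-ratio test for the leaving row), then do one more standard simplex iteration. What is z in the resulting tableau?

Ratio test on column p — row 1: 8/1 = 8; row 2: 27/5 = 27/5; row 3: 11/3 = 11/3. Minimum is 11/3 at row 3 (u3 leaves); pivot element 3.
Pivot on row 3; the z-row RHS becomes 0 − (-6)·(11/3) = 22.
Next entering variable (most negative z-row entry -7): t.
Ratio test on column t — row 1: (13/3)/(8/3) = 13/8; row 2: entry -2/3 ≤ 0; row 3: (11/3)/(1/3) = 11. Minimum is 13/8 at row 1 (u1 leaves); pivot element 8/3.
After the second pivot the z-row RHS is 22 − (-7)·(13/8) = 267/8.

267/8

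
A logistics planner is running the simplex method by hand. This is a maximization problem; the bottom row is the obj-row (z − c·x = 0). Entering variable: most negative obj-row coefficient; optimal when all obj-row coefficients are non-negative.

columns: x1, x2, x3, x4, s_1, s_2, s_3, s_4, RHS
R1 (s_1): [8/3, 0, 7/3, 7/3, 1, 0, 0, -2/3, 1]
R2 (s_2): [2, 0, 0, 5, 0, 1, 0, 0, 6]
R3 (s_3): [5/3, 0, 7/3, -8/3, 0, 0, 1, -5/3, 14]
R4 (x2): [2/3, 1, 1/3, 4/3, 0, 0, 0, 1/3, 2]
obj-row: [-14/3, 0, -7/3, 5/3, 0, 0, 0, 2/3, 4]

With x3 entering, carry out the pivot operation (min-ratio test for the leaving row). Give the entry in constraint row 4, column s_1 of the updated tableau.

Ratio test on column x3 — row 1: 1/(7/3) = 3/7; row 2: entry 0 ≤ 0; row 3: 14/(7/3) = 6; row 4: 2/(1/3) = 6. Minimum is 3/7 at row 1 (s_1 leaves); pivot element 7/3.
Divide row 1 by 7/3; eliminate column x3 from the other rows.
Row 4 update in column s_1: 0 − (1/3)·(3/7) = -1/7.

-1/7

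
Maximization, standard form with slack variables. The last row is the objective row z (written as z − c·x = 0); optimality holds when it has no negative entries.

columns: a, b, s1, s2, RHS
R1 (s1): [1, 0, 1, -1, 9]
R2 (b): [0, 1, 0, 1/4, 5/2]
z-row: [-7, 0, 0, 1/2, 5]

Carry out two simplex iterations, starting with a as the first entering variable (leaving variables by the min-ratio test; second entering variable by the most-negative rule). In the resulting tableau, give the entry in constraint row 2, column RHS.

10

Ratio test on column a — row 1: 9/1 = 9; row 2: entry 0 ≤ 0. Minimum is 9 at row 1 (s1 leaves); pivot element 1.
Divide row 1 by 1; eliminate column a from the other rows.
Second iteration: most negative z-row entry is -13/2 in column s2, so s2 enters.
Ratio test on column s2 — row 1: entry -1 ≤ 0; row 2: (5/2)/(1/4) = 10. Minimum is 10 at row 2 (b leaves); pivot element 1/4.
Divide row 2 by 1/4; eliminate column s2 from the other rows.
After both pivots, the entry at constraint row 2, column RHS is 10.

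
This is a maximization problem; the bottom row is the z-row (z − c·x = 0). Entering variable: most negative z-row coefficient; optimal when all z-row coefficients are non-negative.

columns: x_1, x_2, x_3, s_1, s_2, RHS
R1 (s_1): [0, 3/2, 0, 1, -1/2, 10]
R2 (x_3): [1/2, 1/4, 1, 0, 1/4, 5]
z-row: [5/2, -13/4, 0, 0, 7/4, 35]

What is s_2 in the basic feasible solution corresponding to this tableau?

0

s_2 is not in the basis, so in the current basic feasible solution s_2 = 0.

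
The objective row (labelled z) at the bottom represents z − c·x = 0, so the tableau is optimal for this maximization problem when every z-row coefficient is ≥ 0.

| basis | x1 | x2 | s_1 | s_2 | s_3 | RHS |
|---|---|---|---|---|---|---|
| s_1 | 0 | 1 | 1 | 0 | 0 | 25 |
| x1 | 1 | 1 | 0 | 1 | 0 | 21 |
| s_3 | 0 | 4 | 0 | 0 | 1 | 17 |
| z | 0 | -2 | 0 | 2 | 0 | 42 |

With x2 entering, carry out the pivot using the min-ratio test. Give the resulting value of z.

Ratio test on column x2 — row 1: 25/1 = 25; row 2: 21/1 = 21; row 3: 17/4 = 17/4. Minimum is 17/4 at row 3 (s_3 leaves); pivot element 4.
Pivot on row 3; the z-row RHS becomes 42 − (-2)·(17/4) = 101/2.

101/2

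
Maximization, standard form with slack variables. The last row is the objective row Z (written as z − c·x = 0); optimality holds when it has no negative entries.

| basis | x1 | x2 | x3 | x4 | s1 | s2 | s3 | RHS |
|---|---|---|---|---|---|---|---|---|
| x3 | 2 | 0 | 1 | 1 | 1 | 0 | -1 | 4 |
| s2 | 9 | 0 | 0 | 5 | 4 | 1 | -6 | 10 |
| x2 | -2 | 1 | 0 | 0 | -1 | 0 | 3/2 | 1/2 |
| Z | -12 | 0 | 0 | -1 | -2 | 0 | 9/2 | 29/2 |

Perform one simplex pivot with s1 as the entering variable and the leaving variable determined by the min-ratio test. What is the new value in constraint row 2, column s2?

1/4

Ratio test on column s1 — row 1: 4/1 = 4; row 2: 10/4 = 5/2; row 3: entry -1 ≤ 0. Minimum is 5/2 at row 2 (s2 leaves); pivot element 4.
Divide row 2 by 4; eliminate column s1 from the other rows.
In the new row 2, the s2 entry is the old entry divided by the pivot: 1/4 = 1/4.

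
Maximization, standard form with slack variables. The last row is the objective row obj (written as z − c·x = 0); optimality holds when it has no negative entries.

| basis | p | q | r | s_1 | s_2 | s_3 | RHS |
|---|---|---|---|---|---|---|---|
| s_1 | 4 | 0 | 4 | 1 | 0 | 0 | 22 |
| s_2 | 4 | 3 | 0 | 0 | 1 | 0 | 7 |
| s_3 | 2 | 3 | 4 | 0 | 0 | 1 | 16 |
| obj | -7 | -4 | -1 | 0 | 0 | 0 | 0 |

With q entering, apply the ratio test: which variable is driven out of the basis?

Column q entries and ratios — s_1: 0 ≤ 0, skip; s_2: 7/3 = 7/3; s_3: 16/3 = 16/3.
Smallest ratio is 7/3 in the row of s_2, so s_2 leaves.

s_2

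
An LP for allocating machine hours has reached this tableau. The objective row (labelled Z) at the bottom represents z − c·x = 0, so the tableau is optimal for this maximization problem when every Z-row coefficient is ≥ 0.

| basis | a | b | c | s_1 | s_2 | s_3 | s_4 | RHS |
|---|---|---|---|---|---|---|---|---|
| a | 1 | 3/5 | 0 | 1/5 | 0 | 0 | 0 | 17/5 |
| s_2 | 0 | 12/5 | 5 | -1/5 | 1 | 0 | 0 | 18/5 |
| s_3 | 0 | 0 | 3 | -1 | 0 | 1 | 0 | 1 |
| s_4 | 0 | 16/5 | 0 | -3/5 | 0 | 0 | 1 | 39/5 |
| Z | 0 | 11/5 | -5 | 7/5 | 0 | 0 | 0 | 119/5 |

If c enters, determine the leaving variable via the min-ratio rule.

Column c entries and ratios — a: 0 ≤ 0, skip; s_2: (18/5)/5 = 18/25; s_3: 1/3 = 1/3; s_4: 0 ≤ 0, skip.
Smallest ratio is 1/3 in the row of s_3, so s_3 leaves.

s_3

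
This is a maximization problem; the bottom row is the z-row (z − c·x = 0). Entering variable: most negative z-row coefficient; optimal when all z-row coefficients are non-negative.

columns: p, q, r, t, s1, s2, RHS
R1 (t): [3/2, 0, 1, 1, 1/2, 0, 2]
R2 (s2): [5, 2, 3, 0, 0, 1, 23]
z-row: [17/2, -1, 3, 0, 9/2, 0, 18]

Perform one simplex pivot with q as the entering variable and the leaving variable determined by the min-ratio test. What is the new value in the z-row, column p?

Ratio test on column q — row 1: entry 0 ≤ 0; row 2: 23/2 = 23/2. Minimum is 23/2 at row 2 (s2 leaves); pivot element 2.
Divide row 2 by 2; eliminate column q from the other rows.
z-row update in column p: 17/2 − (-1)·(5/2) = 11.

11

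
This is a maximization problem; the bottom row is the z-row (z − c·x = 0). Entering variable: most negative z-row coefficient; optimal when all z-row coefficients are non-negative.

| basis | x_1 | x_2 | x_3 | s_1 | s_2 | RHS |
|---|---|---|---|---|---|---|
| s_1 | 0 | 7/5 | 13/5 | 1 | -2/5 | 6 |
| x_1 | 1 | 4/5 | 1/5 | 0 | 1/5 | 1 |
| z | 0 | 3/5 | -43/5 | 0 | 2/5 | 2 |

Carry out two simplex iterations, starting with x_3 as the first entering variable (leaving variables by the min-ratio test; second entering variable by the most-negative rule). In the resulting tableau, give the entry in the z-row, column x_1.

Ratio test on column x_3 — row 1: 6/(13/5) = 30/13; row 2: 1/(1/5) = 5. Minimum is 30/13 at row 1 (s_1 leaves); pivot element 13/5.
Divide row 1 by 13/5; eliminate column x_3 from the other rows.
Second iteration: most negative z-row entry is -12/13 in column s_2, so s_2 enters.
Ratio test on column s_2 — row 1: entry -2/13 ≤ 0; row 2: (7/13)/(3/13) = 7/3. Minimum is 7/3 at row 2 (x_1 leaves); pivot element 3/13.
Divide row 2 by 3/13; eliminate column s_2 from the other rows.
After both pivots, the entry at the z-row, column x_1 is 4.

4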